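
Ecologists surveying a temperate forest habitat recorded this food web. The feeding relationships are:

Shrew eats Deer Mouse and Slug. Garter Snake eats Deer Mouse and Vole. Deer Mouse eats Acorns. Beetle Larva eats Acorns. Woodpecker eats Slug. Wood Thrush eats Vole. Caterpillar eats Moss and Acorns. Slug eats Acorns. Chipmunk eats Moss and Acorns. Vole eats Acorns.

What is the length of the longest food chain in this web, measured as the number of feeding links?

One longest chain: Acorns → Slug → Woodpecker.
It has 3 species and 2 links.

2 links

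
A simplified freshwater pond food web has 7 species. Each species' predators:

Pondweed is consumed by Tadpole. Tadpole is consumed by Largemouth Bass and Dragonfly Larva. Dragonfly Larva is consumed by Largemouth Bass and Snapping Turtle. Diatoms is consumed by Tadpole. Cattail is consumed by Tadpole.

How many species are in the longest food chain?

4 species

One longest chain: Pondweed → Tadpole → Dragonfly Larva → Largemouth Bass.
It has 4 species and 3 links.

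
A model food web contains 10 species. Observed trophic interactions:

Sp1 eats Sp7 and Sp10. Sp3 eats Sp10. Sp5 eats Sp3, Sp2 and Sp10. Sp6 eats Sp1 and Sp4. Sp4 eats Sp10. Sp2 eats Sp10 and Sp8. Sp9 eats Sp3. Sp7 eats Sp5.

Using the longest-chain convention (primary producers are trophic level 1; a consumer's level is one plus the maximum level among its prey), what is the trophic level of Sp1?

Sp10 is a producer → level 1.
Sp3 eats Sp10 → level 2.
Sp5 eats Sp3 (level 2); other prey at levels: Sp10 1, Sp2 2 → level 3.
Sp7 eats Sp5 → level 4.
Sp1 eats Sp7 (level 4); other prey at levels: Sp10 1 → level 5.

Trophic level 5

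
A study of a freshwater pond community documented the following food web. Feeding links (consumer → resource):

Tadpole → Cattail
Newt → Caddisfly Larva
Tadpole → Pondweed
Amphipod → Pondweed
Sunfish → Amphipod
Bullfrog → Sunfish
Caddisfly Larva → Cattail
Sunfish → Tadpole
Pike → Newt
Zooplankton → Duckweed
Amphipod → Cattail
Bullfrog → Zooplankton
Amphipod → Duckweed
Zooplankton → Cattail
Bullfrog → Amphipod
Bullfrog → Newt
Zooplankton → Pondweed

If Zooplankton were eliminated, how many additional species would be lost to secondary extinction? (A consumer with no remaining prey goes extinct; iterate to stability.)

Remove Zooplankton.
Every predator of it retains at least one other prey: Bullfrog still has Amphipod, Newt, Sunfish.
No consumer loses all prey, so no secondary extinctions occur.

0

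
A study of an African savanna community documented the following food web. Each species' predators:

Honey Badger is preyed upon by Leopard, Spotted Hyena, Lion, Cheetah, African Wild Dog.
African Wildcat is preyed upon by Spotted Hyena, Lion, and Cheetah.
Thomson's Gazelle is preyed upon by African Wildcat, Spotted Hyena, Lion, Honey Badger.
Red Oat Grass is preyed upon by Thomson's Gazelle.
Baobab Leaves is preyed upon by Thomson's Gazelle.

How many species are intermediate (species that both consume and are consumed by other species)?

3

Intermediate species (has both prey and predators): Thomson's Gazelle, African Wildcat, Honey Badger.
Count: 3.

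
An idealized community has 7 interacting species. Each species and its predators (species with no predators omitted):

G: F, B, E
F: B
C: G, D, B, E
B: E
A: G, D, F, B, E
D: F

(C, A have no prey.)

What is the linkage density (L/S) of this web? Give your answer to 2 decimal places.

L/S = 2.14

There are L = 15 links among S = 7 species.
L/S = 15/7 = 2.1429 ≈ 2.14.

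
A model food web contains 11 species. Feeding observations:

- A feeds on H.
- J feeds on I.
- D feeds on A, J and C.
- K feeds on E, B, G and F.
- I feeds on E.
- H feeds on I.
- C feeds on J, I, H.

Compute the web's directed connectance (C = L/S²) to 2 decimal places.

C = 0.12

The web has S = 11 species and L = 14 feeding links.
C = L / S² = 14 / 121 = 0.1157 ≈ 0.12.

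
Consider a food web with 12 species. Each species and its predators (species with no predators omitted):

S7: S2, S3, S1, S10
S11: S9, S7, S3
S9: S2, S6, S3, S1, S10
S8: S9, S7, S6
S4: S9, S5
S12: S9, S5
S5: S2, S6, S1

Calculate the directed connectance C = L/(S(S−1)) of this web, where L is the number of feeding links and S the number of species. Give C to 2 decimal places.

The web has S = 12 species and L = 22 feeding links.
C = L / (S(S−1)) = 22 / 132 = 0.1667 ≈ 0.17.

C = 0.17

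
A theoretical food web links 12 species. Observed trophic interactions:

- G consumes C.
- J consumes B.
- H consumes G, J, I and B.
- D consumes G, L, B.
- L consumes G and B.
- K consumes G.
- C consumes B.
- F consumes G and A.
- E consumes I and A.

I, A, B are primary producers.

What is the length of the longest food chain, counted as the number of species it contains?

One longest chain: B → C → G → L → D.
It has 5 species and 4 links.

5 species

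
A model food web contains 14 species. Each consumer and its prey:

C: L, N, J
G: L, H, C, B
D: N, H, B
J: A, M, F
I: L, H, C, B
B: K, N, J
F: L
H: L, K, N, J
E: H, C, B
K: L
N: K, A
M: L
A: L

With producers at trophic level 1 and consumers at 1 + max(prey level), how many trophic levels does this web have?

5

Producers (level 1): L.
L → K → N → C → G gives G level 5.
No species has a prey at level 5, so no species reaches level 6.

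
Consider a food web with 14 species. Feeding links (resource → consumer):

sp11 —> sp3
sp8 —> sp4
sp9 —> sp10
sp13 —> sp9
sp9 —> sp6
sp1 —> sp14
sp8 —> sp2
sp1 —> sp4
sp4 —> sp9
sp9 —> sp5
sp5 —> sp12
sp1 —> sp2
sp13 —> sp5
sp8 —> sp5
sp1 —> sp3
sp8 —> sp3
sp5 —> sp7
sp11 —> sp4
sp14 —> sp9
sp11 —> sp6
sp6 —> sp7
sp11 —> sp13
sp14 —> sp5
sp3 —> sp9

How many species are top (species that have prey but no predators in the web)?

Top species (has prey, but nothing eats it): sp2, sp10, sp12, sp7.
Count: 4.

4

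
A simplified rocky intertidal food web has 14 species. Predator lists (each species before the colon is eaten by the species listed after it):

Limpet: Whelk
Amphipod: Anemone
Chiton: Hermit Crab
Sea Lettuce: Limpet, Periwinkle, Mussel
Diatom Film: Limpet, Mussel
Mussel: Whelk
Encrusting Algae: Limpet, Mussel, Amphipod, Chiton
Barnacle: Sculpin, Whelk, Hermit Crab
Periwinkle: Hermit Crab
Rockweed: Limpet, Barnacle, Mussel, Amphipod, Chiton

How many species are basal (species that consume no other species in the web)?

4

Basal species (no prey listed): Diatom Film, Sea Lettuce, Rockweed, Encrusting Algae.
Count: 4.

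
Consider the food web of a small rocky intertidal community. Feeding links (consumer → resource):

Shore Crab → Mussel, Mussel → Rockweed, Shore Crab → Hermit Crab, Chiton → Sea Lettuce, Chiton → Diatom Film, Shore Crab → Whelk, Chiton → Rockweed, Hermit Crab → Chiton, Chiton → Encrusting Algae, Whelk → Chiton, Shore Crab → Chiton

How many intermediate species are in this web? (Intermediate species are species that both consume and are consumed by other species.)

4

Intermediate species (has both prey and predators): Chiton, Mussel, Whelk, Hermit Crab.
Count: 4.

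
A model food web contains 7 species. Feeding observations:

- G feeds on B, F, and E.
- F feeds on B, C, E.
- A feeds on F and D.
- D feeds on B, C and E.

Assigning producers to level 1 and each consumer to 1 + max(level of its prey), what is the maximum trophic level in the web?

3

Producers (level 1): C, B, E.
C → F → G gives G level 3.
No species has a prey at level 3, so no species reaches level 4.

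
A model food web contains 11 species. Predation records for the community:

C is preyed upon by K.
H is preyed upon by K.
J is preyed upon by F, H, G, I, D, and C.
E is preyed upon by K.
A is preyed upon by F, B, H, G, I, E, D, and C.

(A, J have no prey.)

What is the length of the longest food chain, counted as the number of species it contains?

3 species

One longest chain: A → E → K.
It has 3 species and 2 links.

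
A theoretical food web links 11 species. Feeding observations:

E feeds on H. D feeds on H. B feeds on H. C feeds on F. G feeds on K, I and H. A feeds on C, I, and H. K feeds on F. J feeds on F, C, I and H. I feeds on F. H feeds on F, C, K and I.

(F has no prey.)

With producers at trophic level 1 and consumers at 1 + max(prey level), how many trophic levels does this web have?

Producers (level 1): F.
F → K → H → B gives B level 4.
No species has a prey at level 4, so no species reaches level 5.

4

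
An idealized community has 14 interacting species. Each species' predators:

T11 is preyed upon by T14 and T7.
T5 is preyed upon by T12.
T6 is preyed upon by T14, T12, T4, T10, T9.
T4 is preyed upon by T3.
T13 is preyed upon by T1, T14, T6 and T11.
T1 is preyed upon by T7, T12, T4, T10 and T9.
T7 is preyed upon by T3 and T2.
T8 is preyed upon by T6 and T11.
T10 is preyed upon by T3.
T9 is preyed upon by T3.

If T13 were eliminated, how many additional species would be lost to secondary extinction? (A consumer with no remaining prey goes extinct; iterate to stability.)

Remove T13.
Round 1: T1 (all prey gone) → extinct.
No further losses. Total secondary extinctions: 1.

1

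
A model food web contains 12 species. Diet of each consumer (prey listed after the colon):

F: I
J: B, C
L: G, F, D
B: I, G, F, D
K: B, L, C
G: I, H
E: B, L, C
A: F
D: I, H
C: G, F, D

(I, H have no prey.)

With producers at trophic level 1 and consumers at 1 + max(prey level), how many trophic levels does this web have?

Producers (level 1): I, H.
I → G → B → E gives E level 4.
No species has a prey at level 4, so no species reaches level 5.

4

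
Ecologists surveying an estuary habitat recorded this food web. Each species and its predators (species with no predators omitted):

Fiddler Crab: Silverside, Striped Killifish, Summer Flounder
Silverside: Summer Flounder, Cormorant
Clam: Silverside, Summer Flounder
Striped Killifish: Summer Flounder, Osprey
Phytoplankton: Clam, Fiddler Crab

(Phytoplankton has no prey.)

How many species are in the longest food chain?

One longest chain: Phytoplankton → Clam → Silverside → Summer Flounder.
It has 4 species and 3 links.

4 species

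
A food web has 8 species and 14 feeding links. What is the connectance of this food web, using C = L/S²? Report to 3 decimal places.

The web has S = 8 species and L = 14 feeding links.
C = L / S² = 14 / 64 = 0.2188 ≈ 0.219.

C = 0.219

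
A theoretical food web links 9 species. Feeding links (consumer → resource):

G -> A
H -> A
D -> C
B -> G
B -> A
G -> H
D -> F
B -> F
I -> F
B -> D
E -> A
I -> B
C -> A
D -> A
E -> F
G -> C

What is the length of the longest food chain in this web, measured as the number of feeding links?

4 links

One longest chain: A → C → G → B → I.
It has 5 species and 4 links.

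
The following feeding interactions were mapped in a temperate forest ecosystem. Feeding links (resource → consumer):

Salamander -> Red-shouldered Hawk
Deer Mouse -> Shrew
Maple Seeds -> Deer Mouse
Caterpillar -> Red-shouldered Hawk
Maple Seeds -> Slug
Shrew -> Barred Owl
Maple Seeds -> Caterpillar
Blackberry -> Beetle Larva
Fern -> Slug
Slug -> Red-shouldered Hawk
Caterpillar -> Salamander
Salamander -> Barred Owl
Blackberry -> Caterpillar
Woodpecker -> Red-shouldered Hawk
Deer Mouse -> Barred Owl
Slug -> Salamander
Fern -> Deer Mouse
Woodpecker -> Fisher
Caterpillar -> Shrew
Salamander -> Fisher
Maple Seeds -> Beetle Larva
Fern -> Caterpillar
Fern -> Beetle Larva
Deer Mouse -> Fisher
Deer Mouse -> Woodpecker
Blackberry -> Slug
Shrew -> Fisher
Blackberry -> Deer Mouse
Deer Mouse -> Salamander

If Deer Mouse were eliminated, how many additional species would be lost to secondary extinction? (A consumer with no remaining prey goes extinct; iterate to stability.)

1

Remove Deer Mouse.
Round 1: Woodpecker (all prey gone) → extinct.
No further losses. Total secondary extinctions: 1.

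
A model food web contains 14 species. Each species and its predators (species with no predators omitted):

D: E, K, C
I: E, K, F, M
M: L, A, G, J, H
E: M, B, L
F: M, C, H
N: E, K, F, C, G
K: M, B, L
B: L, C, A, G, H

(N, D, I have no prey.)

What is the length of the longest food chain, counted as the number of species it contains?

4 species

One longest chain: N → E → M → L.
It has 4 species and 3 links.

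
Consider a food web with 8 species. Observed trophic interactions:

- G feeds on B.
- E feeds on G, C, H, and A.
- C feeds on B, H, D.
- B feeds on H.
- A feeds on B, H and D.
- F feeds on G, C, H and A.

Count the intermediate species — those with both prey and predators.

4

Intermediate species (has both prey and predators): B, A, C, G.
Count: 4.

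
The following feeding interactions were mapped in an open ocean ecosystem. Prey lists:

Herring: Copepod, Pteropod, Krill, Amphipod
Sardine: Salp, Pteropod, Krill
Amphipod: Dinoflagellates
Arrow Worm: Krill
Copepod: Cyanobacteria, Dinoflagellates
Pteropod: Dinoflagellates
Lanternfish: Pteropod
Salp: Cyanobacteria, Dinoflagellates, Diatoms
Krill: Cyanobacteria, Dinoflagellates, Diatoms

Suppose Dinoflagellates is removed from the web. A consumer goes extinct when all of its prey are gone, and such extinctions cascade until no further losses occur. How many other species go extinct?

Remove Dinoflagellates.
Round 1: Pteropod (all prey gone), Amphipod (all prey gone) → extinct.
Round 2: Lanternfish (all prey gone) → extinct.
No further losses. Total secondary extinctions: 3.

3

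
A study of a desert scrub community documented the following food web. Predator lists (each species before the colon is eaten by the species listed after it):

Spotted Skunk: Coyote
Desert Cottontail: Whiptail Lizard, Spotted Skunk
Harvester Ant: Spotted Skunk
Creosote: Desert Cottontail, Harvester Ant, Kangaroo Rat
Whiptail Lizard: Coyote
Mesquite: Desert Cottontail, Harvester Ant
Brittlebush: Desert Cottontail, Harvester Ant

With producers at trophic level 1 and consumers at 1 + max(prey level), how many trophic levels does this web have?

4

Producers (level 1): Mesquite, Creosote, Brittlebush.
Mesquite → Desert Cottontail → Whiptail Lizard → Coyote gives Coyote level 4.
No species has a prey at level 4, so no species reaches level 5.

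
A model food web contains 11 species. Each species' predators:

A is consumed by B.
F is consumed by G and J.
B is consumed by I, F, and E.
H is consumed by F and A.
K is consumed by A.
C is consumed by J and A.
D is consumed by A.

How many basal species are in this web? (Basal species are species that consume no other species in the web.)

4

Basal species (no prey listed): D, C, K, H.
Count: 4.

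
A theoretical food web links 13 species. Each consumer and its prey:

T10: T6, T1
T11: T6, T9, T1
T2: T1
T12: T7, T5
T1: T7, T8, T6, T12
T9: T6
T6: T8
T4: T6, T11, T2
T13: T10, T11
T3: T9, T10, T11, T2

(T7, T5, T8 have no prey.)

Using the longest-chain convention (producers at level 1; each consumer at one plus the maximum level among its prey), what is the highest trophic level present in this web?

5

Producers (level 1): T7, T5, T8.
T8 → T6 → T9 → T11 → T13 gives T13 level 5.
No species has a prey at level 5, so no species reaches level 6.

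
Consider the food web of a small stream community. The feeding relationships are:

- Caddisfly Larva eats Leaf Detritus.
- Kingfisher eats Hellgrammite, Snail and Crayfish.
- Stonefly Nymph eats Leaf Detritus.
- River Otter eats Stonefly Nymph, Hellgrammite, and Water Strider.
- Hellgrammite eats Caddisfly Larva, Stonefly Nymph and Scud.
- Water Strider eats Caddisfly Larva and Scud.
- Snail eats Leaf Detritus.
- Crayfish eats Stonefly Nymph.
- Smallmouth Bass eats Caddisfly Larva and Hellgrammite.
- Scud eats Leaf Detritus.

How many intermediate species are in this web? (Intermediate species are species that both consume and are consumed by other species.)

7

Intermediate species (has both prey and predators): Scud, Caddisfly Larva, Snail, Stonefly Nymph, Crayfish, Hellgrammite, Water Strider.
Count: 7.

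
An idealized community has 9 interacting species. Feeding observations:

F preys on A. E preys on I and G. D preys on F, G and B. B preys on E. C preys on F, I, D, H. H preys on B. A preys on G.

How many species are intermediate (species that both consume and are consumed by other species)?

6

Intermediate species (has both prey and predators): E, A, F, B, H, D.
Count: 6.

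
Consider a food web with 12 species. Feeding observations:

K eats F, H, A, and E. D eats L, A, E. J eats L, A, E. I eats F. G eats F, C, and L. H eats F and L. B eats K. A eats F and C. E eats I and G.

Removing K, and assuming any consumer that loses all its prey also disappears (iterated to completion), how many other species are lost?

Remove K.
Round 1: B (all prey gone) → extinct.
No further losses. Total secondary extinctions: 1.

1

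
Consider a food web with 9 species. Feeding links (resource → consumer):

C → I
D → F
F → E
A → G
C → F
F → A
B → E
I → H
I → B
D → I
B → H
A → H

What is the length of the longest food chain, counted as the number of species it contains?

4 species

One longest chain: C → F → A → G.
It has 4 species and 3 links.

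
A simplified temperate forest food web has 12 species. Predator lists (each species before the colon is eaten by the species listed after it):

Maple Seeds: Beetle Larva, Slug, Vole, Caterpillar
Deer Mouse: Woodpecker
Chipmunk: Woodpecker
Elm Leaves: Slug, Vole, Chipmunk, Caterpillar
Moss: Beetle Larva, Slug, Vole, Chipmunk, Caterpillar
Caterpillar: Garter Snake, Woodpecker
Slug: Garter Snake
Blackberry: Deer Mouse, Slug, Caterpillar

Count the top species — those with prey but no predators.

4

Top species (has prey, but nothing eats it): Beetle Larva, Vole, Garter Snake, Woodpecker.
Count: 4.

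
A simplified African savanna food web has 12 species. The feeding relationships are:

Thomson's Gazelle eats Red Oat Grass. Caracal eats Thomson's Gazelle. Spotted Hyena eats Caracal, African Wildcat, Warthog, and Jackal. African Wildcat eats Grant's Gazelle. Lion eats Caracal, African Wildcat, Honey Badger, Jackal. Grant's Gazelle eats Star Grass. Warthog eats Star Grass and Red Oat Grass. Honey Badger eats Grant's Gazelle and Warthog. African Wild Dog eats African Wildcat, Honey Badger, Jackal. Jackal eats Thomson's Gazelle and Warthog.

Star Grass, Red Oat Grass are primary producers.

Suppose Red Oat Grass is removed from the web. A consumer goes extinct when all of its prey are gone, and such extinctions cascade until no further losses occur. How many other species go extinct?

2

Remove Red Oat Grass.
Round 1: Thomson's Gazelle (all prey gone) → extinct.
Round 2: Caracal (all prey gone) → extinct.
No further losses. Total secondary extinctions: 2.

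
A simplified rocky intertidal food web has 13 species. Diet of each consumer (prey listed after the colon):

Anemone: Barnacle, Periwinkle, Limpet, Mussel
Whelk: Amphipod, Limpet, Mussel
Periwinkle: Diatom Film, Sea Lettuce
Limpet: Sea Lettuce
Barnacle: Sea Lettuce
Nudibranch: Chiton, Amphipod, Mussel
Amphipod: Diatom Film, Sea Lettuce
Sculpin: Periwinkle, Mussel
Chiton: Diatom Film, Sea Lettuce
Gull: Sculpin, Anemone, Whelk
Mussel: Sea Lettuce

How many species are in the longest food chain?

4 species

One longest chain: Diatom Film → Periwinkle → Sculpin → Gull.
It has 4 species and 3 links.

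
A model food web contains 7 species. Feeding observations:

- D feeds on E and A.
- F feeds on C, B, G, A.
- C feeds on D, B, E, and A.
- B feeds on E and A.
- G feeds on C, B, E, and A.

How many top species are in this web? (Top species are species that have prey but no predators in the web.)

1

Top species (has prey, but nothing eats it): F.
Count: 1.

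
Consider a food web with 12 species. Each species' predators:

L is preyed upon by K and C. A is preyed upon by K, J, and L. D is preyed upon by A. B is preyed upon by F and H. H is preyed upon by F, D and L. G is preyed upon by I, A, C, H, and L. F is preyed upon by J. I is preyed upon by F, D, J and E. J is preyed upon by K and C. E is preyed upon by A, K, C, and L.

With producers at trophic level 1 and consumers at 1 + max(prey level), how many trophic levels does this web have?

Producers (level 1): B, G.
B → H → D → A → J → C gives C level 6.
No species has a prey at level 6, so no species reaches level 7.

6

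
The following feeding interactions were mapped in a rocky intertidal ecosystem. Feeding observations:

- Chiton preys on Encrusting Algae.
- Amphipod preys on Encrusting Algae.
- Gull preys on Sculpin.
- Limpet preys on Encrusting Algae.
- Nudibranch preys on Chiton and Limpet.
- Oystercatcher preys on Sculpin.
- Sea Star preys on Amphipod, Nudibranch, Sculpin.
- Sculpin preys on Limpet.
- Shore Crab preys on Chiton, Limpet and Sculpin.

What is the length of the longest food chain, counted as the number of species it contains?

4 species

One longest chain: Encrusting Algae → Limpet → Sculpin → Oystercatcher.
It has 4 species and 3 links.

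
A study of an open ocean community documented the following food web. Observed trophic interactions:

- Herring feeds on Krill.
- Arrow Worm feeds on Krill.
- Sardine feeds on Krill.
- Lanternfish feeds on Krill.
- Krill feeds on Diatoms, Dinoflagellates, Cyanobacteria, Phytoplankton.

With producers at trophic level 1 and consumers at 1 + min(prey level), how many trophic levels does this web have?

3

Producers (level 1): Cyanobacteria, Diatoms, Dinoflagellates, Phytoplankton.
Following each consumer down to its lowest-level prey: Cyanobacteria → Krill → Arrow Worm (levels 1 through 3).
All prey of Arrow Worm (Krill 2) are at level 2 or above, so Arrow Worm is at level 1 + 2 = 3.
Every consumer has at least one prey at level 2 or below, so none exceeds level 3.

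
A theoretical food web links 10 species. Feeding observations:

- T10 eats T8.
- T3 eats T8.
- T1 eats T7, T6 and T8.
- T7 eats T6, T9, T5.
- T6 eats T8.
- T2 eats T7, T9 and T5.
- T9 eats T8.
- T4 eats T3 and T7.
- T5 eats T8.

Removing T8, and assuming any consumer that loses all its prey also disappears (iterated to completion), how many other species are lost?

Remove T8.
Round 1: T6 (all prey gone), T3 (all prey gone), T5 (all prey gone), T9 (all prey gone), T10 (all prey gone) → extinct.
Round 2: T7 (all prey gone) → extinct.
Round 3: T1 (all prey gone), T2 (all prey gone), T4 (all prey gone) → extinct.
No further losses. Total secondary extinctions: 9.

9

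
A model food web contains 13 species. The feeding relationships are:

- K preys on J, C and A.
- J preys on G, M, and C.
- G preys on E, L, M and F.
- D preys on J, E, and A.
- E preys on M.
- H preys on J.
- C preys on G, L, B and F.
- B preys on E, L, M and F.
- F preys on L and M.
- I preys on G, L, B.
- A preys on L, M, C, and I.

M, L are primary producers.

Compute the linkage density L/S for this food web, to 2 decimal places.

L/S = 2.46

There are L = 32 links among S = 13 species.
L/S = 32/13 = 2.4615 ≈ 2.46.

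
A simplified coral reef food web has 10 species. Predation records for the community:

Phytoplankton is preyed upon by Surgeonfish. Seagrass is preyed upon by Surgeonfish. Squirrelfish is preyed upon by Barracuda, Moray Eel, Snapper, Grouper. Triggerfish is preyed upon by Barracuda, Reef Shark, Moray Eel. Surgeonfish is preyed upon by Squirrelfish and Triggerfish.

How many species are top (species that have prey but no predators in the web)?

Top species (has prey, but nothing eats it): Grouper, Barracuda, Moray Eel, Reef Shark, Snapper.
Count: 5.

5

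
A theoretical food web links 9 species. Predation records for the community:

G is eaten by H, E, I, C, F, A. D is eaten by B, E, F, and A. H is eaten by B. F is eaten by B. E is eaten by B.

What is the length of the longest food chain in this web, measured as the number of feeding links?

2 links

One longest chain: G → H → B.
It has 3 species and 2 links.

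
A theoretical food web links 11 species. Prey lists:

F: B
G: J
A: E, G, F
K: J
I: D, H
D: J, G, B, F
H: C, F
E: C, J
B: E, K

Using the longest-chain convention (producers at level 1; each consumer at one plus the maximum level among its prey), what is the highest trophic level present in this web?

6

Producers (level 1): C, J.
C → E → B → F → D → I gives I level 6.
No species has a prey at level 6, so no species reaches level 7.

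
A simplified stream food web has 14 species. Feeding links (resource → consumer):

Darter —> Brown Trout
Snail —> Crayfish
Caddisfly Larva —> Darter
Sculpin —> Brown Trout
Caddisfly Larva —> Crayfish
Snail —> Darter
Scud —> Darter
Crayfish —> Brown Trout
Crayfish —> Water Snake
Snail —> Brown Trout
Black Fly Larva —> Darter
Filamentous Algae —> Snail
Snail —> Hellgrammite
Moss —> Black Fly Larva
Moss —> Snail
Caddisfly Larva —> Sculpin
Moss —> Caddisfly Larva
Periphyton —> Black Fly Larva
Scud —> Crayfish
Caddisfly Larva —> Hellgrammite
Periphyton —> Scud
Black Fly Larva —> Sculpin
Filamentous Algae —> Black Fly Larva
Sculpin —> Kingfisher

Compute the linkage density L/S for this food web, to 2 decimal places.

There are L = 24 links among S = 14 species.
L/S = 24/14 = 1.7143 ≈ 1.71.

L/S = 1.71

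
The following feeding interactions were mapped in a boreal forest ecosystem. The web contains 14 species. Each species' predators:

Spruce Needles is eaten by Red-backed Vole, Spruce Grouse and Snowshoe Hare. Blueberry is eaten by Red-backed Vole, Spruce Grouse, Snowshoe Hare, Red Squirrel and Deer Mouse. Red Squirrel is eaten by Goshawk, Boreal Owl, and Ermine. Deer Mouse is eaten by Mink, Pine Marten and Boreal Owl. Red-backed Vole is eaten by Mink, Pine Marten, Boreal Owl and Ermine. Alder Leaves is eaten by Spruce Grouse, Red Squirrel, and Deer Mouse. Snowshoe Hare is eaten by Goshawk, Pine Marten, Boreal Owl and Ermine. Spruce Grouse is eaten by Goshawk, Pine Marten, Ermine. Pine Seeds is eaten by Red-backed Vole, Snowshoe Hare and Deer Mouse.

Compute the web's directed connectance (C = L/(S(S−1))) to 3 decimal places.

The web has S = 14 species and L = 31 feeding links.
C = L / (S(S−1)) = 31 / 182 = 0.1703 ≈ 0.170.

C = 0.170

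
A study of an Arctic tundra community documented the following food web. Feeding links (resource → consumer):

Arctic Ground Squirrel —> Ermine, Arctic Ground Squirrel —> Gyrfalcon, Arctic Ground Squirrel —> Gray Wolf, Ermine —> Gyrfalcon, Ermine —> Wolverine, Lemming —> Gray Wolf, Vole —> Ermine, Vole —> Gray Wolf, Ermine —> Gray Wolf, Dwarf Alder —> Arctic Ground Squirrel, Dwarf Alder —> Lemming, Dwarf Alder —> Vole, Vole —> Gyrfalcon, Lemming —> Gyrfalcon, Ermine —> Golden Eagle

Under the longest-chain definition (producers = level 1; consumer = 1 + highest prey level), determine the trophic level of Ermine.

Dwarf Alder is a producer → level 1.
Vole eats Dwarf Alder → level 2.
Ermine eats Vole (level 2); other prey at levels: Arctic Ground Squirrel 2 → level 3.

Trophic level 3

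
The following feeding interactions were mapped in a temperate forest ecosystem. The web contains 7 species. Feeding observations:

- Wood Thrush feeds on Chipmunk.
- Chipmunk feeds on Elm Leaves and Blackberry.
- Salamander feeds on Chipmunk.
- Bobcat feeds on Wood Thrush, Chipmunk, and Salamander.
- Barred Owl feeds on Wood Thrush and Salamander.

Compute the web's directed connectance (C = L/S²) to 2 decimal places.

C = 0.18

The web has S = 7 species and L = 9 feeding links.
C = L / S² = 9 / 49 = 0.1837 ≈ 0.18.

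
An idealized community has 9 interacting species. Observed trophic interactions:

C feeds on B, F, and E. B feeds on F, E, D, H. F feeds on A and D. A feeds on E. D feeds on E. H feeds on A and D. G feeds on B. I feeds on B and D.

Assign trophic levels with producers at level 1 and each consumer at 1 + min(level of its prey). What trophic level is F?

E is a producer → level 1.
D eats E → level 2.
F eats D → level 3.
No prey of F is below level 2, so 3 is the minimum.

Trophic level 3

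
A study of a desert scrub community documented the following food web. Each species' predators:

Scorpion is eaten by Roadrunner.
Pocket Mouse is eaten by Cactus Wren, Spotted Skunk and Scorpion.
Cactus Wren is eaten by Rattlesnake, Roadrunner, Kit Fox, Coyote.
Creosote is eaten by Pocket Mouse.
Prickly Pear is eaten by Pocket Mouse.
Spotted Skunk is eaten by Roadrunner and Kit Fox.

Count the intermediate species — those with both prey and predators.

4

Intermediate species (has both prey and predators): Pocket Mouse, Scorpion, Cactus Wren, Spotted Skunk.
Count: 4.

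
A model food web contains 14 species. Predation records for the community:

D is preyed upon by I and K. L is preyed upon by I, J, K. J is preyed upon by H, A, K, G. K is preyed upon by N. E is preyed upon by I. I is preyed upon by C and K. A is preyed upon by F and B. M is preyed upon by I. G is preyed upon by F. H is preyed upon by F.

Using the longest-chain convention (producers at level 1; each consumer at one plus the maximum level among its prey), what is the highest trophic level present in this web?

Producers (level 1): L, D, E, M.
L → J → A → B gives B level 4.
No species has a prey at level 4, so no species reaches level 5.

4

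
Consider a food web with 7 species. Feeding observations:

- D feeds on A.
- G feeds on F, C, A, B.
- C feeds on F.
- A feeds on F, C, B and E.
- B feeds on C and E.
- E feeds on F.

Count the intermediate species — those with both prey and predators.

4

Intermediate species (has both prey and predators): C, E, B, A.
Count: 4.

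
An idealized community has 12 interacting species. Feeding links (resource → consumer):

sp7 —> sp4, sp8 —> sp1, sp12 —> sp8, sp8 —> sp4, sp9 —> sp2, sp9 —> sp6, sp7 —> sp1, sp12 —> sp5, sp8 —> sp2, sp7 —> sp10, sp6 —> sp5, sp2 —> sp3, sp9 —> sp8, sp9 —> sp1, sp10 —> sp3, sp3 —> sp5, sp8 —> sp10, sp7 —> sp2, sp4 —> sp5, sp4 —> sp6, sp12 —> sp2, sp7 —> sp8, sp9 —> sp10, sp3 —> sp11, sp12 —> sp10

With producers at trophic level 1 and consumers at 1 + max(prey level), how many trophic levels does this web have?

5

Producers (level 1): sp9, sp12, sp7.
sp9 → sp8 → sp2 → sp3 → sp5 gives sp5 level 5.
No species has a prey at level 5, so no species reaches level 6.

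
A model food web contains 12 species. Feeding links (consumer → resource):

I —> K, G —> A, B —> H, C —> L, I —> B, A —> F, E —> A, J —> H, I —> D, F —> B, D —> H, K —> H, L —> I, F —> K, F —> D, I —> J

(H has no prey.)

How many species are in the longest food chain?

One longest chain: H → D → F → A → G.
It has 5 species and 4 links.

5 species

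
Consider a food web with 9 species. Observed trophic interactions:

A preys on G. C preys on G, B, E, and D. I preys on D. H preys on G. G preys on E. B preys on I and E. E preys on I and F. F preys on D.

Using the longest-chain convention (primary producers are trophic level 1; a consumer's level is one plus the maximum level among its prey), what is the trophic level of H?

D is a producer → level 1.
I eats D → level 2.
E eats I (level 2); other prey at levels: F 2 → level 3.
G eats E → level 4.
H eats G → level 5.

Trophic level 5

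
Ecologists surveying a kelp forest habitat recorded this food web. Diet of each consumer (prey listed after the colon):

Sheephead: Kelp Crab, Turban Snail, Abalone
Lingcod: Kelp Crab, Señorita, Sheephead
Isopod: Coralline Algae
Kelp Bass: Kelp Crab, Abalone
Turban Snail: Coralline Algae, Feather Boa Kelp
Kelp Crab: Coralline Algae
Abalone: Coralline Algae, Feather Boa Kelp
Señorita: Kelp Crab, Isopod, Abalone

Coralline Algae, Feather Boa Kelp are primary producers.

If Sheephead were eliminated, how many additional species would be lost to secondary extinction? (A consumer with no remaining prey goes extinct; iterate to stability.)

0

Remove Sheephead.
Every predator of it retains at least one other prey: Lingcod still has Kelp Crab, Señorita.
No consumer loses all prey, so no secondary extinctions occur.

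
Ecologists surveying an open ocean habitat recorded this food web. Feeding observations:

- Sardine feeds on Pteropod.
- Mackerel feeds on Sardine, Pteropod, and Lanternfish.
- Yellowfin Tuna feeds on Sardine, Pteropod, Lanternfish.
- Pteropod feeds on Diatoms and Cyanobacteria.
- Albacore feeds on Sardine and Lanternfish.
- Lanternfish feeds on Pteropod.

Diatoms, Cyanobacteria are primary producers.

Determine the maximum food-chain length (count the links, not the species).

One longest chain: Diatoms → Pteropod → Lanternfish → Albacore.
It has 4 species and 3 links.

3 links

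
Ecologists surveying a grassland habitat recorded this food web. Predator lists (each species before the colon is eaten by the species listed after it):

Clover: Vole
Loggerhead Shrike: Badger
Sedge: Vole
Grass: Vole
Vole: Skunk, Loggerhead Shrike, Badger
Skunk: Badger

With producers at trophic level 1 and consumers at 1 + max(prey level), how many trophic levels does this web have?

Producers (level 1): Clover, Sedge, Grass.
Clover → Vole → Skunk → Badger gives Badger level 4.
No species has a prey at level 4, so no species reaches level 5.

4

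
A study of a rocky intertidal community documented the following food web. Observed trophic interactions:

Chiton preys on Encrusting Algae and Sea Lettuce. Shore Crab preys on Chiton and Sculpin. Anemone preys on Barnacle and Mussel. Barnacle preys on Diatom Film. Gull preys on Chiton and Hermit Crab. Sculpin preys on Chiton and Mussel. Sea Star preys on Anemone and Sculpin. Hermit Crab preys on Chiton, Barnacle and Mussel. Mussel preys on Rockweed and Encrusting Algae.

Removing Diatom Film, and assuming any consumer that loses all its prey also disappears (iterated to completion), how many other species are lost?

Remove Diatom Film.
Round 1: Barnacle (all prey gone) → extinct.
No further losses. Total secondary extinctions: 1.

1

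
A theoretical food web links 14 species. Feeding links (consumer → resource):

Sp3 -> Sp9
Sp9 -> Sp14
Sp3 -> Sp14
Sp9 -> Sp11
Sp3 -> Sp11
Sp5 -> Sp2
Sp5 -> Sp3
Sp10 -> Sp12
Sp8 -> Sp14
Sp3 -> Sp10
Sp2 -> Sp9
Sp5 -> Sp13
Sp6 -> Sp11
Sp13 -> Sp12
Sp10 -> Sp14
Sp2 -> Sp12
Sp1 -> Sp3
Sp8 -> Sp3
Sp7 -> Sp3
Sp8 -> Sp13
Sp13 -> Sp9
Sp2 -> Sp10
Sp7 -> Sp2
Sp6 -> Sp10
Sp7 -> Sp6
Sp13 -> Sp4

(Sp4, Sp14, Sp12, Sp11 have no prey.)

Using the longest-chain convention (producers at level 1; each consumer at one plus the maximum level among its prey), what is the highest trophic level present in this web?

4

Producers (level 1): Sp4, Sp14, Sp12, Sp11.
Sp14 → Sp9 → Sp2 → Sp5 gives Sp5 level 4.
No species has a prey at level 4, so no species reaches level 5.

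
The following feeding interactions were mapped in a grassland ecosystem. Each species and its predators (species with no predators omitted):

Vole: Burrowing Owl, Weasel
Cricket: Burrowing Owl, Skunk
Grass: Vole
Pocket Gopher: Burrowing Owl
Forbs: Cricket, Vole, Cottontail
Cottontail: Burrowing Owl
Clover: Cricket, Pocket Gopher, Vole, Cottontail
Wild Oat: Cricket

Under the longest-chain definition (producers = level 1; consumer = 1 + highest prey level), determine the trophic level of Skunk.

Clover is a producer → level 1.
Cricket eats Clover (level 1); other prey at levels: Wild Oat 1, Forbs 1 → level 2.
Skunk eats Cricket → level 3.

Trophic level 3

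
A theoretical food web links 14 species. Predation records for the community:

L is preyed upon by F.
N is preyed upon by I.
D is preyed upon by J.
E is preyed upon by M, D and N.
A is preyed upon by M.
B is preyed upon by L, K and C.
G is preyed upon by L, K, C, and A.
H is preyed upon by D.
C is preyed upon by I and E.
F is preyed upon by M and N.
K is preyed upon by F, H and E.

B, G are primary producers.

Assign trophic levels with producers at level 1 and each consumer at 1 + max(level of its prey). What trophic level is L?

B is a producer → level 1.
L eats B (level 1); other prey at levels: G 1 → level 2.

Trophic level 2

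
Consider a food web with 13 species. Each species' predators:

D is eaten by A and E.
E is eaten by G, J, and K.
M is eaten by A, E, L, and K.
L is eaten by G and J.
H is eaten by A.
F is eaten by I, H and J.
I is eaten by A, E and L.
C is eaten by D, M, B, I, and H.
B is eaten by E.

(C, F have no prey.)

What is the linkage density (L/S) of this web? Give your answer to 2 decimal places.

There are L = 24 links among S = 13 species.
L/S = 24/13 = 1.8462 ≈ 1.85.

L/S = 1.85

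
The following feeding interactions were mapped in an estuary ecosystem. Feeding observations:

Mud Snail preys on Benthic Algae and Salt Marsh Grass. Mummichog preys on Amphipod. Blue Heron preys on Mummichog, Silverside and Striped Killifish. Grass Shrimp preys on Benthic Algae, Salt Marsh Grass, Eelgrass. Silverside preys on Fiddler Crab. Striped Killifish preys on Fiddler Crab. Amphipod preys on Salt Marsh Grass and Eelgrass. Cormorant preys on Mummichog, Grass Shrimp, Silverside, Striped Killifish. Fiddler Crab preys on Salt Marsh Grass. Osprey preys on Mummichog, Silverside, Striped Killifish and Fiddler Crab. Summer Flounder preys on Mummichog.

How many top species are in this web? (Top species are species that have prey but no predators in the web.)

Top species (has prey, but nothing eats it): Mud Snail, Summer Flounder, Cormorant, Osprey, Blue Heron.
Count: 5.

5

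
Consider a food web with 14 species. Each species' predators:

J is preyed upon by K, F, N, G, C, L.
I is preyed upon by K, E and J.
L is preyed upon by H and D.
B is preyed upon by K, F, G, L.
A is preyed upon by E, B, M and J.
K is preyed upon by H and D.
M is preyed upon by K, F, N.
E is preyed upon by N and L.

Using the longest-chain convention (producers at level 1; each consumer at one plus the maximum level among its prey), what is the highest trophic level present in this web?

Producers (level 1): A, I.
A → B → L → D gives D level 4.
No species has a prey at level 4, so no species reaches level 5.

4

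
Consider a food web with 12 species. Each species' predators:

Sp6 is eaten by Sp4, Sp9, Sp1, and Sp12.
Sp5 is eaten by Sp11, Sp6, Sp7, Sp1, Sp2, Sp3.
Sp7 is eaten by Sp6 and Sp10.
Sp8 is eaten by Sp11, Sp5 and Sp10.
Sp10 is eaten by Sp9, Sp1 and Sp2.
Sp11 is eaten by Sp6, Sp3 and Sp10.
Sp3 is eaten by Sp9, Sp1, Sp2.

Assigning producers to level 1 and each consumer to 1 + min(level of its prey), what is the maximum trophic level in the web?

4

Producers (level 1): Sp8.
Following each consumer down to its lowest-level prey: Sp8 → Sp5 → Sp6 → Sp12 (levels 1 through 4).
All prey of Sp12 (Sp6 3) are at level 3 or above, so Sp12 is at level 1 + 3 = 4.
Every consumer has at least one prey at level 3 or below, so none exceeds level 4.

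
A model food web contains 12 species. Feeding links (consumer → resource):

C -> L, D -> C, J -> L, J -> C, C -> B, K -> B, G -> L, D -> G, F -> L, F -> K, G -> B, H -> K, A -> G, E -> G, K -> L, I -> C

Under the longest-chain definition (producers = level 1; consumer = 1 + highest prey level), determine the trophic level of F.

Trophic level 3

B is a producer → level 1.
K eats B (level 1); other prey at levels: L 1 → level 2.
F eats K (level 2); other prey at levels: L 1 → level 3.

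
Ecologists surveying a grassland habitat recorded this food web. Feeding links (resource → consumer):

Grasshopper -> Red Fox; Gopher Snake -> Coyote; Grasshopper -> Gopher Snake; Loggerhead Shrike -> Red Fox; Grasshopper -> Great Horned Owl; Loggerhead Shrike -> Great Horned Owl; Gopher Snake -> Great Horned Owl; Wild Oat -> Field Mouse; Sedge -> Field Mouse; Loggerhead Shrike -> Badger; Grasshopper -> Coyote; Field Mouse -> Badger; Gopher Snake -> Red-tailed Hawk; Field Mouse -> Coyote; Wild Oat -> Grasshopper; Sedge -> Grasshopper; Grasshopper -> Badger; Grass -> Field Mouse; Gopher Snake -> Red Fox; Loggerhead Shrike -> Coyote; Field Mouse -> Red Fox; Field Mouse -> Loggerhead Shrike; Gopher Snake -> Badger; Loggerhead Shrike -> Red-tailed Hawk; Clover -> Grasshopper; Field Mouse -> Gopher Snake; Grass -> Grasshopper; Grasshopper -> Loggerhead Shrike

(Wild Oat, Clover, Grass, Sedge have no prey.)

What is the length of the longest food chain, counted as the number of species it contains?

One longest chain: Wild Oat → Field Mouse → Gopher Snake → Great Horned Owl.
It has 4 species and 3 links.

4 species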